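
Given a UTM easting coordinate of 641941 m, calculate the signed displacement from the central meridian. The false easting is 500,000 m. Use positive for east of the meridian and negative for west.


displacement = 641941 - 500000 = 141941 m

141941 m


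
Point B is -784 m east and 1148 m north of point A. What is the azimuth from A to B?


az = atan2(-784, 1148) = -34.3 deg
adjusted to 0-360: 325.7 degrees

325.7 degrees


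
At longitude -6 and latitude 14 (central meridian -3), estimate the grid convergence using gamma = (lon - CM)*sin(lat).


gamma = (-6 - -3) * sin(14) = -3 * 0.241922 = -0.726 degrees

-0.726 degrees


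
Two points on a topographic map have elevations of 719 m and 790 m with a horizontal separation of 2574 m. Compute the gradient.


gradient = (790 - 719) / 2574 = 71 / 2574 = 0.0276

0.0276


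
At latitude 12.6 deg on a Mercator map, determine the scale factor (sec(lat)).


SF = 1 / cos(12.6) = 1 / 0.975917 = 1.025

1.025


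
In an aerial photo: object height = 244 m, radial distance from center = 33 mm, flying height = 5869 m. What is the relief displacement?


d = h * r / H = 244 * 33 / 5869 = 1.37 mm

1.37 mm


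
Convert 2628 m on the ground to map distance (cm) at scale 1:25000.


map_cm = 2628 * 100 / 25000 = 10.512 cm ≈ 10.51 cm

10.51 cm


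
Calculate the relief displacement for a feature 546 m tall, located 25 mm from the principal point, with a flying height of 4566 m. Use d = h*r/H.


d = h * r / H = 546 * 25 / 4566 = 2.99 mm

2.99 mm


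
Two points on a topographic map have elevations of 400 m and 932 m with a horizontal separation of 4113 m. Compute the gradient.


gradient = (932 - 400) / 4113 = 532 / 4113 = 0.1293

0.1293


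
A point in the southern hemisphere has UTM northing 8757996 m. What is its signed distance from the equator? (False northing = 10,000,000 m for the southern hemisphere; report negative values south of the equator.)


For southern: actual = 8757996 - 10000000 = -1242004 m

-1242004 m


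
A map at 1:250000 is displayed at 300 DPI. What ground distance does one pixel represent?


pixel_cm = 2.54 / 300 ≈ 0.008467 cm
ground = pixel_cm * 250000 / 100 = 2.54 * 250000 / (300 * 100) = 635000 / 30000 ≈ 21.17 m

21.17 m


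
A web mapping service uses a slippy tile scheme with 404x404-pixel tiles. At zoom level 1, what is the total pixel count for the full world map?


tiles per axis = 2^1 = 2
total tiles = 2^2 = 4
pixels per axis = 2 * 404 = 808
total pixels = 808^2 = 652864

652864 pixels


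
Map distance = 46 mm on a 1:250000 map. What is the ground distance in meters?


ground = 46 mm * 250000 / 1000 = 11500.0 m

11500.0 m


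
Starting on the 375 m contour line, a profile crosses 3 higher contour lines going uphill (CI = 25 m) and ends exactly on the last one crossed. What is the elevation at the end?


elevation = 375 + 3 * 25 = 450 m

450 m


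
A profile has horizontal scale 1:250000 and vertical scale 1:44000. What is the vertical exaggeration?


VE = horizontal_scale / vertical_scale = 250000 / 44000 ≈ 5.7

5.7x


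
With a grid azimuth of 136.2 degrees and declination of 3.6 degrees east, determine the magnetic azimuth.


magnetic azimuth = grid azimuth - declination (east +ve)
mag_az = 136.2 - 3.6 = 132.6 degrees

132.6 degrees


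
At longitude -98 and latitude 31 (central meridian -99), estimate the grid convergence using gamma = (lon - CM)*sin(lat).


gamma = (-98 - -99) * sin(31) = 1 * 0.515038 = 0.515 degrees

0.515 degrees


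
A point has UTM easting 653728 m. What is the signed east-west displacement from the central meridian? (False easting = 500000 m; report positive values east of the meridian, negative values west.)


displacement = 653728 - 500000 = 153728 m

153728 m


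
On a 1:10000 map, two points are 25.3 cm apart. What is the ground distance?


ground = 25.3 cm * 10000 / 100 = 2530.0 m = 2.53 km

2.53 km


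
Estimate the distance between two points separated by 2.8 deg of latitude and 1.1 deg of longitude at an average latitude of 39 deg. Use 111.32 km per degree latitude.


dlat_km = 2.8 * 111.32 = 311.696
dlon_km = 1.1 * 111.32 * cos(39) ≈ 95.163
dist = sqrt(311.696^2 + 95.163^2) ≈ 325.9 km

325.9 km


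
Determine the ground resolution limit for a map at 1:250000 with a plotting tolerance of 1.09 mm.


ground = 1.09 mm * 250000 / 1000 = 272.5 m

272.5 m


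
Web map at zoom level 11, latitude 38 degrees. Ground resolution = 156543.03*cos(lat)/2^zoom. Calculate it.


res = 156543.03 * cos(38) / 2^11 = 156543.03 * 0.78801075 / 2048 = 60.23 m/pixel

60.23 m/pixel


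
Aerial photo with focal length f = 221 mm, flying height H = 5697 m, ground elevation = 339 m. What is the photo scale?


scale = f / (H - h) = 221 mm / 5358 m = 221 / 5358000 = 1:24244

1:24244


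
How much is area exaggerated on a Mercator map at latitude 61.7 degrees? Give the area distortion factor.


area_distortion = 1/cos^2(61.7) = 4.449

4.449


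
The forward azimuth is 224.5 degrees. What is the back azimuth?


back azimuth = (224.5 + 180) mod 360 = 44.5 degrees

44.5 degrees


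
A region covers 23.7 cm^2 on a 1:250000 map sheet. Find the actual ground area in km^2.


ground_area = 23.7 * (250000/100)^2 = 148125000.0 m^2 = 148.125 km^2

148.125 km^2


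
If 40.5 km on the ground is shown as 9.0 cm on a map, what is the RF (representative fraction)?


ground = 40.5 km = 4050000 cm; RF denominator = ground / map = 4050000 / 9.0 = 450000; RF = 1:450000

1:450000


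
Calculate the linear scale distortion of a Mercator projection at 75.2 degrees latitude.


SF = 1 / cos(75.2) = 1 / 0.255446 = 3.915

3.915


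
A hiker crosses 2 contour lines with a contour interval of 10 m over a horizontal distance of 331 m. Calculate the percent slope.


elevation change = 2 * 10 = 20 m
slope = 20 / 331 * 100 = 6.0%

6.0%


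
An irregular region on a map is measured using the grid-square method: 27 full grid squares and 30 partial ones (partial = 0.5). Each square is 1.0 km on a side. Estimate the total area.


effective squares = 27 + 30 * 0.5 = 42.0
area = 42.0 * 1.0 = 42.0 km^2

42.0 km^2


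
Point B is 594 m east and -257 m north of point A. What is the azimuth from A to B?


az = atan2(594, -257) = 113.4 deg
adjusted to 0-360: 113.4 degrees

113.4 degrees


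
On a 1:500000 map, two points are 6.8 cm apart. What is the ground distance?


ground = 6.8 cm * 500000 / 100 = 34000.0 m = 34.0 km

34.0 km


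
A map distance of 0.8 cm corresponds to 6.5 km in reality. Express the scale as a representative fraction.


ground = 6.5 km = 650000 cm; RF denominator = ground / map = 650000 / 0.8 = 812500; RF = 1:812500

1:812500


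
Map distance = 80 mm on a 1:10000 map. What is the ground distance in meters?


ground = 80 mm * 10000 / 1000 = 800.0 m

800.0 m


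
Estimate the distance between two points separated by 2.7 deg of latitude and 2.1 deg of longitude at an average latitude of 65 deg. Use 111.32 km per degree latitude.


dlat_km = 2.7 * 111.32 = 300.564
dlon_km = 2.1 * 111.32 * cos(65) ≈ 98.796
dist = sqrt(300.564^2 + 98.796^2) ≈ 316.4 km

316.4 km


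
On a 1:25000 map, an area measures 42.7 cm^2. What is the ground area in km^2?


ground_area = 42.7 * (25000/100)^2 = 2668750.0 m^2 = 2.66875 km^2 ≈ 2.669 km^2

2.669 km^2


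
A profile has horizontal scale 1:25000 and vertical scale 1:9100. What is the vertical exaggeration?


VE = horizontal_scale / vertical_scale = 25000 / 9100 ≈ 2.7

2.7x


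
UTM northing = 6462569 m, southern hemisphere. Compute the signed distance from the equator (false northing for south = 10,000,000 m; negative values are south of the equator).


For southern: actual = 6462569 - 10000000 = -3537431 m

-3537431 m


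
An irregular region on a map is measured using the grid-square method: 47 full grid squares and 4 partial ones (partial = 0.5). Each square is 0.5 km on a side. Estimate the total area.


effective squares = 47 + 4 * 0.5 = 49.0
area = 49.0 * 0.25 = 12.25 km^2

12.25 km^2


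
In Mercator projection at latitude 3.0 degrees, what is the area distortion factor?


area_distortion = 1/cos^2(3.0) = 1.003

1.003


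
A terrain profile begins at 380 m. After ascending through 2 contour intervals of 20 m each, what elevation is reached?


elevation = 380 + 2 * 20 = 420 m

420 m


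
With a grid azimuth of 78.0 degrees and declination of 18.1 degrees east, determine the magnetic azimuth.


magnetic azimuth = grid azimuth - declination (east +ve)
mag_az = 78.0 - 18.1 = 59.9 degrees

59.9 degrees


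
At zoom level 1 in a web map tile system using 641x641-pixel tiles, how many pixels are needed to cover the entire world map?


tiles per axis = 2^1 = 2
total tiles = 2^2 = 4
pixels per axis = 2 * 641 = 1282
total pixels = 1282^2 = 1643524

1643524 pixels


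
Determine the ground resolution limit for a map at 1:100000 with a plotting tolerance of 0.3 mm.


ground = 0.3 mm * 100000 / 1000 = 30.0 m

30.0 m


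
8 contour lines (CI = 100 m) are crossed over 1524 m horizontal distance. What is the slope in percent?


elevation change = 8 * 100 = 800 m
slope = 800 / 1524 * 100 = 52.5%

52.5%


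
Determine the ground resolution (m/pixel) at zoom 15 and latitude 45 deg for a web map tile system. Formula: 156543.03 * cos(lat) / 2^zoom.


res = 156543.03 * cos(45) / 2^15 = 156543.03 * 0.70710678 / 32768 = 3.38 m/pixel

3.38 m/pixel


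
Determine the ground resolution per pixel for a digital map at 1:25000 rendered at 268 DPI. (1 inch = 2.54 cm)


pixel_cm = 2.54 / 268 ≈ 0.009478 cm
ground = pixel_cm * 25000 / 100 = 2.54 * 25000 / (268 * 100) = 63500 / 26800 ≈ 2.37 m

2.37 m


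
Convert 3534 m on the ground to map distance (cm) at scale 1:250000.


map_cm = 3534 * 100 / 250000 = 1.4136 cm ≈ 1.41 cm

1.41 cm


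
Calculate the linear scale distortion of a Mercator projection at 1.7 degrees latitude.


SF = 1 / cos(1.7) = 1 / 0.99956 = 1.0

1.0


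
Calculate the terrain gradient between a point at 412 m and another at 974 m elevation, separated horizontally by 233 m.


gradient = (974 - 412) / 233 = 562 / 233 = 2.412

2.412


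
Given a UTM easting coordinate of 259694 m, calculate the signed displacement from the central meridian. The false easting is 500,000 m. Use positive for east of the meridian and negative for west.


displacement = 259694 - 500000 = -240306 m

-240306 m


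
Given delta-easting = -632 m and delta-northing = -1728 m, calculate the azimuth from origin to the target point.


az = atan2(-632, -1728) = -159.9 deg
adjusted to 0-360: 200.1 degrees

200.1 degrees


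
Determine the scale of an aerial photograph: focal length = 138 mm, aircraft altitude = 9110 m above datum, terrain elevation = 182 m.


scale = f / (H - h) = 138 mm / 8928 m = 138 / 8928000 = 1:64696

1:64696


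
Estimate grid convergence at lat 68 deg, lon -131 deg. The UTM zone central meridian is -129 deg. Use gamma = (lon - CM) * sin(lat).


gamma = (-131 - -129) * sin(68) = -2 * 0.927184 = -1.854 degrees

-1.854 degrees


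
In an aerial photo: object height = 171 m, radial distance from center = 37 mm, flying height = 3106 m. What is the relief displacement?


d = h * r / H = 171 * 37 / 3106 = 2.04 mm

2.04 mm


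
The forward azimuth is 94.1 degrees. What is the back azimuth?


back azimuth = (94.1 + 180) mod 360 = 274.1 degrees

274.1 degrees


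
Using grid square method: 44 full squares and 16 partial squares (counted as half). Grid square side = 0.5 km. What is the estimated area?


effective squares = 44 + 16 * 0.5 = 52.0
area = 52.0 * 0.25 = 13.0 km^2

13.0 km^2


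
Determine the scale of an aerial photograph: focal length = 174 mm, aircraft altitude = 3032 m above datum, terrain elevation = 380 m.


scale = f / (H - h) = 174 mm / 2652 m = 174 / 2652000 = 1:15241

1:15241


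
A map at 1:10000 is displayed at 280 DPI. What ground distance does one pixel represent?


pixel_cm = 2.54 / 280 ≈ 0.009071 cm
ground = pixel_cm * 10000 / 100 = 2.54 * 10000 / (280 * 100) = 25400 / 28000 ≈ 0.91 m

0.91 m


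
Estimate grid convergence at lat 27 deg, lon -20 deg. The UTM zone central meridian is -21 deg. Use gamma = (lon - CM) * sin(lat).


gamma = (-20 - -21) * sin(27) = 1 * 0.45399 = 0.454 degrees

0.454 degrees


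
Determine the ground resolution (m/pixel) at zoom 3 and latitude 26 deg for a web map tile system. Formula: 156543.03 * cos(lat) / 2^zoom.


res = 156543.03 * cos(26) / 2^3 = 156543.03 * 0.89879405 / 8 = 17587.49 m/pixel

17587.49 m/pixel


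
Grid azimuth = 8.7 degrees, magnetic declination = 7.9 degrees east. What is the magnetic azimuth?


magnetic azimuth = grid azimuth - declination (east +ve)
mag_az = 8.7 - 7.9 = 0.8 degrees

0.8 degrees


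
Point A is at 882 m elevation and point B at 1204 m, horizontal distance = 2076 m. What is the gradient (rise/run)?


gradient = (1204 - 882) / 2076 = 322 / 2076 = 0.1551

0.1551


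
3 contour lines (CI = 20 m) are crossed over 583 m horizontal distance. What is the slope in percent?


elevation change = 3 * 20 = 60 m
slope = 60 / 583 * 100 = 10.3%

10.3%


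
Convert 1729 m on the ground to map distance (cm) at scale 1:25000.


map_cm = 1729 * 100 / 25000 = 6.916 cm ≈ 6.92 cm

6.92 cm


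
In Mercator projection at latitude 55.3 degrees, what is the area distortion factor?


area_distortion = 1/cos^2(55.3) = 3.086

3.086


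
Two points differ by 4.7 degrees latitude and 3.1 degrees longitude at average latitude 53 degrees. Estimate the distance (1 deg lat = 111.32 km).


dlat_km = 4.7 * 111.32 = 523.204
dlon_km = 3.1 * 111.32 * cos(53) ≈ 207.682
dist = sqrt(523.204^2 + 207.682^2) ≈ 562.9 km

562.9 km


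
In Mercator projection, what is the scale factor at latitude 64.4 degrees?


SF = 1 / cos(64.4) = 1 / 0.432086 = 2.314

2.314


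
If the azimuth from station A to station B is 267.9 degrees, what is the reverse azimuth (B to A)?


back azimuth = (267.9 + 180) mod 360 = 87.9 degrees

87.9 degrees


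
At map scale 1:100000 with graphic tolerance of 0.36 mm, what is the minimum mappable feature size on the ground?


ground = 0.36 mm * 100000 / 1000 = 36.0 m

36.0 m


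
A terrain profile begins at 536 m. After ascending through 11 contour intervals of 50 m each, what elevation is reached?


elevation = 536 + 11 * 50 = 1086 m

1086 m


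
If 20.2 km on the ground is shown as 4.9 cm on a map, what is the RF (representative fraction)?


ground = 20.2 km = 2020000 cm; RF denominator = ground / map = 2020000 / 4.9 ≈ 412245; RF = 1:412245

1:412245


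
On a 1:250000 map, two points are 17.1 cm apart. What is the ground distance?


ground = 17.1 cm * 250000 / 100 = 42750.0 m = 42.75 km

42.75 km


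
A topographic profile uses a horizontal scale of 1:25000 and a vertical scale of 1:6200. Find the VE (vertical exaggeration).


VE = horizontal_scale / vertical_scale = 25000 / 6200 ≈ 4.0

4.0x


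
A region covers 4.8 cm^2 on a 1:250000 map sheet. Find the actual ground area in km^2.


ground_area = 4.8 * (250000/100)^2 = 30000000.0 m^2 = 30.0 km^2

30.0 km^2


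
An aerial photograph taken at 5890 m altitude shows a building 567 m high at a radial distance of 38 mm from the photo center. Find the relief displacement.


d = h * r / H = 567 * 38 / 5890 = 3.66 mm

3.66 mm


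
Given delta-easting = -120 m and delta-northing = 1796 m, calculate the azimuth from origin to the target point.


az = atan2(-120, 1796) = -3.8 deg
adjusted to 0-360: 356.2 degrees

356.2 degrees


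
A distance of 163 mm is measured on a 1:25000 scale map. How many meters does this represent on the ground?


ground = 163 mm * 25000 / 1000 = 4075.0 m

4075.0 m


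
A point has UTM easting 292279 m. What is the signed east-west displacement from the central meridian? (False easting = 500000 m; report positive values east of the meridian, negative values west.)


displacement = 292279 - 500000 = -207721 m

-207721 m


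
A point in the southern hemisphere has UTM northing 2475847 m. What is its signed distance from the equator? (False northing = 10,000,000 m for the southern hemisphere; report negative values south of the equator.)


For southern: actual = 2475847 - 10000000 = -7524153 m

-7524153 m


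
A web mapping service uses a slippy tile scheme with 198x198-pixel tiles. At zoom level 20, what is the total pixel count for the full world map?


tiles per axis = 2^20 = 1048576
total tiles = 1048576^2 = 1099511627776
pixels per axis = 1048576 * 198 = 207618048
total pixels = 207618048^2 = 43105253855330304

43105253855330304 pixels


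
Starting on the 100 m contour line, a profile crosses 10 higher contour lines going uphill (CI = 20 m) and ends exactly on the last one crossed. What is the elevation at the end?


elevation = 100 + 10 * 20 = 300 m

300 m


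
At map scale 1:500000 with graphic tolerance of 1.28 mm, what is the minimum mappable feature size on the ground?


ground = 1.28 mm * 500000 / 1000 = 640.0 m

640.0 m


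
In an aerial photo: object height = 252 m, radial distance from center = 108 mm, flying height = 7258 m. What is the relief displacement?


d = h * r / H = 252 * 108 / 7258 = 3.75 mm

3.75 mm


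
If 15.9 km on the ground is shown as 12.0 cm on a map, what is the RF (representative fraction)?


ground = 15.9 km = 1590000 cm; RF denominator = ground / map = 1590000 / 12.0 = 132500; RF = 1:132500

1:132500


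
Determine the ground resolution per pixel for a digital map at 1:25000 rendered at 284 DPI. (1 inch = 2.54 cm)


pixel_cm = 2.54 / 284 ≈ 0.008944 cm
ground = pixel_cm * 25000 / 100 = 2.54 * 25000 / (284 * 100) = 63500 / 28400 ≈ 2.24 m

2.24 m


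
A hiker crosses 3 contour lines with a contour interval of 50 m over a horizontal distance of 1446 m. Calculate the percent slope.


elevation change = 3 * 50 = 150 m
slope = 150 / 1446 * 100 = 10.4%

10.4%


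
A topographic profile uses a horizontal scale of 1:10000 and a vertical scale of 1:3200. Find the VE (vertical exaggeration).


VE = horizontal_scale / vertical_scale = 10000 / 3200 = 3.125 ≈ 3.1

3.1x


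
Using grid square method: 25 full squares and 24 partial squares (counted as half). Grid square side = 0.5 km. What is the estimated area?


effective squares = 25 + 24 * 0.5 = 37.0
area = 37.0 * 0.25 = 9.25 km^2

9.25 km^2


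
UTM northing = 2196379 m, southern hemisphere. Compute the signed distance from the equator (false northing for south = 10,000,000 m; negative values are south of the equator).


For southern: actual = 2196379 - 10000000 = -7803621 m

-7803621 m


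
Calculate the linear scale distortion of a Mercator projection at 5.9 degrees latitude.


SF = 1 / cos(5.9) = 1 / 0.994703 = 1.005

1.005


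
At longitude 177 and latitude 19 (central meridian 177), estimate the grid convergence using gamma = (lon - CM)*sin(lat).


gamma = (177 - 177) * sin(19) = 0 * 0.325568 = 0.0 degrees

0.0 degrees


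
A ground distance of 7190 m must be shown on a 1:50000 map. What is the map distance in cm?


map_cm = 7190 * 100 / 50000 = 14.38 cm

14.38 cm


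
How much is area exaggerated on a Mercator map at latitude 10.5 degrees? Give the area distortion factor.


area_distortion = 1/cos^2(10.5) = 1.034

1.034


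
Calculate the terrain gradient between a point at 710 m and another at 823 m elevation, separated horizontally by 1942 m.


gradient = (823 - 710) / 1942 = 113 / 1942 = 0.0582

0.0582


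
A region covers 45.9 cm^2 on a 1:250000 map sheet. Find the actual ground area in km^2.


ground_area = 45.9 * (250000/100)^2 = 286875000.0 m^2 = 286.875 km^2

286.875 km^2


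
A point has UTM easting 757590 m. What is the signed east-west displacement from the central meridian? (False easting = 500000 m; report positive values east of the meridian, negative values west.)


displacement = 757590 - 500000 = 257590 m

257590 m


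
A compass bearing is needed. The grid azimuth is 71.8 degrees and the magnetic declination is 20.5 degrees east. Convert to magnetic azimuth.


magnetic azimuth = grid azimuth - declination (east +ve)
mag_az = 71.8 - 20.5 = 51.3 degrees

51.3 degrees


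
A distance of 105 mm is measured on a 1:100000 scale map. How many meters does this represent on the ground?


ground = 105 mm * 100000 / 1000 = 10500.0 m

10500.0 m


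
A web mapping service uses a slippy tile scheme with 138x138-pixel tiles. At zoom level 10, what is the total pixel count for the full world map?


tiles per axis = 2^10 = 1024
total tiles = 1024^2 = 1048576
pixels per axis = 1024 * 138 = 141312
total pixels = 141312^2 = 19969081344

19969081344 pixels


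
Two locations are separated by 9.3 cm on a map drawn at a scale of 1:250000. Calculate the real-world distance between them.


ground = 9.3 cm * 250000 / 100 = 23250.0 m = 23.25 km

23.25 km


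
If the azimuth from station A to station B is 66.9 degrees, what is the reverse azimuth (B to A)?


back azimuth = (66.9 + 180) mod 360 = 246.9 degrees

246.9 degrees


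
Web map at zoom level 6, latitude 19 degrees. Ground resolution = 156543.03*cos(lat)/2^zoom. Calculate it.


res = 156543.03 * cos(19) / 2^6 = 156543.03 * 0.94551858 / 64 = 2312.72 m/pixel

2312.72 m/pixel


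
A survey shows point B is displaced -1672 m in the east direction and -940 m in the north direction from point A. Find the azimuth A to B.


az = atan2(-1672, -940) = -119.3 deg
adjusted to 0-360: 240.7 degrees

240.7 degrees


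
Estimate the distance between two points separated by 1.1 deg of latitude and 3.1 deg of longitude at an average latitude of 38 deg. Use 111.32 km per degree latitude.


dlat_km = 1.1 * 111.32 = 122.452
dlon_km = 3.1 * 111.32 * cos(38) ≈ 271.936
dist = sqrt(122.452^2 + 271.936^2) ≈ 298.2 km

298.2 km


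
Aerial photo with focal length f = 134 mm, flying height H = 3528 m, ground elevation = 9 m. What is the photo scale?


scale = f / (H - h) = 134 mm / 3519 m = 134 / 3519000 = 1:26261

1:26261


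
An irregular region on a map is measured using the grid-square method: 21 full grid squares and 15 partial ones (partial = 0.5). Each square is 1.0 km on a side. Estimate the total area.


effective squares = 21 + 15 * 0.5 = 28.5
area = 28.5 * 1.0 = 28.5 km^2

28.5 km^2


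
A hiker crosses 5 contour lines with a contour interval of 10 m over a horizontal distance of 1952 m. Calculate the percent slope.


elevation change = 5 * 10 = 50 m
slope = 50 / 1952 * 100 = 2.6%

2.6%


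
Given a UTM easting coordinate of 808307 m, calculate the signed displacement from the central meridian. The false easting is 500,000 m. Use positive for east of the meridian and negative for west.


displacement = 808307 - 500000 = 308307 m

308307 m


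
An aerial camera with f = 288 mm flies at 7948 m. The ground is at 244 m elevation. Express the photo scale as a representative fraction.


scale = f / (H - h) = 288 mm / 7704 m = 288 / 7704000 = 1:26750

1:26750


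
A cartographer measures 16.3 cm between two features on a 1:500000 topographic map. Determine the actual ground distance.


ground = 16.3 cm * 500000 / 100 = 81500.0 m = 81.5 km

81.5 km


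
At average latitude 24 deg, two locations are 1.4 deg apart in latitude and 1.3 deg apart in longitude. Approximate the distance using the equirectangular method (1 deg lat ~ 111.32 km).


dlat_km = 1.4 * 111.32 = 155.848
dlon_km = 1.3 * 111.32 * cos(24) ≈ 132.205
dist = sqrt(155.848^2 + 132.205^2) ≈ 204.4 km

204.4 km


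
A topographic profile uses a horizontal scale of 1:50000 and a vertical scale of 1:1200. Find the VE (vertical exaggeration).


VE = horizontal_scale / vertical_scale = 50000 / 1200 ≈ 41.7

41.7x


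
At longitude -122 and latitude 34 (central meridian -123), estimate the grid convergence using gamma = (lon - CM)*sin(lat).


gamma = (-122 - -123) * sin(34) = 1 * 0.559193 = 0.559 degrees

0.559 degrees


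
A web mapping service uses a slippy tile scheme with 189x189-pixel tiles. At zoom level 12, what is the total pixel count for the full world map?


tiles per axis = 2^12 = 4096
total tiles = 4096^2 = 16777216
pixels per axis = 4096 * 189 = 774144
total pixels = 774144^2 = 599298932736

599298932736 pixels


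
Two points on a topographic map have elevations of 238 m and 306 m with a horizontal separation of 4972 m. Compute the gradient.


gradient = (306 - 238) / 4972 = 68 / 4972 = 0.0137

0.0137


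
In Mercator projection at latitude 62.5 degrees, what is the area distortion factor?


area_distortion = 1/cos^2(62.5) = 4.69

4.69


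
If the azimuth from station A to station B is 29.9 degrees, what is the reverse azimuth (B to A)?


back azimuth = (29.9 + 180) mod 360 = 209.9 degrees

209.9 degrees


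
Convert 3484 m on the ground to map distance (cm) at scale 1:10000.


map_cm = 3484 * 100 / 10000 = 34.84 cm

34.84 cm


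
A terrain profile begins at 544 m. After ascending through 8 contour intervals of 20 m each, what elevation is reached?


elevation = 544 + 8 * 20 = 704 m

704 m


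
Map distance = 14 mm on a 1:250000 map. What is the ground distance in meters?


ground = 14 mm * 250000 / 1000 = 3500.0 m

3500.0 m


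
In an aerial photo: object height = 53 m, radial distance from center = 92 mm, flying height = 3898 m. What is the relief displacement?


d = h * r / H = 53 * 92 / 3898 = 1.25 mm

1.25 mm


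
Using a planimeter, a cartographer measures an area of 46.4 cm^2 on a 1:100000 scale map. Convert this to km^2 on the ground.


ground_area = 46.4 * (100000/100)^2 = 46400000.0 m^2 = 46.4 km^2

46.4 km^2


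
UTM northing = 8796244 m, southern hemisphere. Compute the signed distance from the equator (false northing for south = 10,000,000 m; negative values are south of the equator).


For southern: actual = 8796244 - 10000000 = -1203756 m

-1203756 m


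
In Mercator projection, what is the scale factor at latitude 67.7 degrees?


SF = 1 / cos(67.7) = 1 / 0.379456 = 2.635

2.635


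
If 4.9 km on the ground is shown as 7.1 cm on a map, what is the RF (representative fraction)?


ground = 4.9 km = 490000 cm; RF denominator = ground / map = 490000 / 7.1 ≈ 69014; RF = 1:69014

1:69014


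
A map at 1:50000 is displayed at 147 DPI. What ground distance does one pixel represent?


pixel_cm = 2.54 / 147 ≈ 0.017279 cm
ground = pixel_cm * 50000 / 100 = 2.54 * 50000 / (147 * 100) = 127000 / 14700 ≈ 8.64 m

8.64 m


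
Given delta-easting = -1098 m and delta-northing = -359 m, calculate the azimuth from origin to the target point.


az = atan2(-1098, -359) = -108.1 deg
adjusted to 0-360: 251.9 degrees

251.9 degrees


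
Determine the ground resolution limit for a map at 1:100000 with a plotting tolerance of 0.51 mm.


ground = 0.51 mm * 100000 / 1000 = 51.0 m

51.0 m


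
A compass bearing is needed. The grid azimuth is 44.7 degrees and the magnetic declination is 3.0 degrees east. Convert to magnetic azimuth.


magnetic azimuth = grid azimuth - declination (east +ve)
mag_az = 44.7 - 3.0 = 41.7 degrees

41.7 degrees


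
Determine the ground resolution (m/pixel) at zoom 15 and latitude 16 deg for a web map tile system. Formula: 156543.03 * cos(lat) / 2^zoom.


res = 156543.03 * cos(16) / 2^15 = 156543.03 * 0.9612617 / 32768 = 4.59 m/pixel

4.59 m/pixel


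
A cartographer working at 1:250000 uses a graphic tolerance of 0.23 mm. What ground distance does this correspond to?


ground = 0.23 mm * 250000 / 1000 = 57.5 m

57.5 m


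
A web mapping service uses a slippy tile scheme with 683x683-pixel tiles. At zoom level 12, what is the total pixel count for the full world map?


tiles per axis = 2^12 = 4096
total tiles = 4096^2 = 16777216
pixels per axis = 4096 * 683 = 2797568
total pixels = 2797568^2 = 7826386714624

7826386714624 pixels


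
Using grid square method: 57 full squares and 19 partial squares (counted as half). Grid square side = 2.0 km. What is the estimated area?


effective squares = 57 + 19 * 0.5 = 66.5
area = 66.5 * 4.0 = 266.0 km^2

266.0 km^2


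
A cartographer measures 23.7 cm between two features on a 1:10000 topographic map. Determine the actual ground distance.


ground = 23.7 cm * 10000 / 100 = 2370.0 m = 2.37 km

2.37 km


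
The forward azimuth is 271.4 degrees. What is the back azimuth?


back azimuth = (271.4 + 180) mod 360 = 91.4 degrees

91.4 degrees


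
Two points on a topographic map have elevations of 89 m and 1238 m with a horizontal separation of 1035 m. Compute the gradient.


gradient = (1238 - 89) / 1035 = 1149 / 1035 = 1.1101

1.1101


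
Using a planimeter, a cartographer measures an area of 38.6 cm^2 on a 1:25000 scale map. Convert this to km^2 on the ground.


ground_area = 38.6 * (25000/100)^2 = 2412500.0 m^2 = 2.4125 km^2 ≈ 2.413 km^2

2.413 km^2


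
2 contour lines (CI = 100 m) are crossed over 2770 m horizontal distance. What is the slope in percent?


elevation change = 2 * 100 = 200 m
slope = 200 / 2770 * 100 = 7.2%

7.2%


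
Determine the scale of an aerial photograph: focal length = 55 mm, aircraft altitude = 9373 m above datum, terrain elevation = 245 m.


scale = f / (H - h) = 55 mm / 9128 m = 55 / 9128000 = 1:165964

1:165964


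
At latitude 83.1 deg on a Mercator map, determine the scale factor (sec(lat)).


SF = 1 / cos(83.1) = 1 / 0.120137 = 8.324

8.324


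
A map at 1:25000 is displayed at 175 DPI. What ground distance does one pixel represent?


pixel_cm = 2.54 / 175 ≈ 0.014514 cm
ground = pixel_cm * 25000 / 100 = 2.54 * 25000 / (175 * 100) = 63500 / 17500 ≈ 3.63 m

3.63 m


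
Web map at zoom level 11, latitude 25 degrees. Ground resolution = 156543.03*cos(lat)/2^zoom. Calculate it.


res = 156543.03 * cos(25) / 2^11 = 156543.03 * 0.90630779 / 2048 = 69.28 m/pixel

69.28 m/pixel


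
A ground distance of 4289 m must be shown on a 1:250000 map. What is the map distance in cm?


map_cm = 4289 * 100 / 250000 = 1.7156 cm ≈ 1.72 cm

1.72 cm


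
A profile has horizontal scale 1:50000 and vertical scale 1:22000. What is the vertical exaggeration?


VE = horizontal_scale / vertical_scale = 50000 / 22000 ≈ 2.3

2.3x


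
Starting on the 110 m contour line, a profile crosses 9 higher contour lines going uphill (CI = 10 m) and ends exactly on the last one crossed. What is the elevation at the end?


elevation = 110 + 9 * 10 = 200 m

200 m


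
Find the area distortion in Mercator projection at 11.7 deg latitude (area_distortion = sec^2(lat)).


area_distortion = 1/cos^2(11.7) = 1.043

1.043


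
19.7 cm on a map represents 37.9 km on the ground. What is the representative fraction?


ground = 37.9 km = 3790000 cm; RF denominator = ground / map = 3790000 / 19.7 ≈ 192386; RF = 1:192386

1:192386


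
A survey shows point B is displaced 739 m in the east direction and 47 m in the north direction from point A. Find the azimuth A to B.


az = atan2(739, 47) = 86.4 deg
adjusted to 0-360: 86.4 degrees

86.4 degrees


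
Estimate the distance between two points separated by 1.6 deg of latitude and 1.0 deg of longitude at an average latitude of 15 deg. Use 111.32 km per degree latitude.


dlat_km = 1.6 * 111.32 = 178.112
dlon_km = 1.0 * 111.32 * cos(15) ≈ 107.527
dist = sqrt(178.112^2 + 107.527^2) ≈ 208.1 km

208.1 km


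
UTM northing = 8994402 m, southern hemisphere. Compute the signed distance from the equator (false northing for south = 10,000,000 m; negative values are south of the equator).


For southern: actual = 8994402 - 10000000 = -1005598 m

-1005598 m


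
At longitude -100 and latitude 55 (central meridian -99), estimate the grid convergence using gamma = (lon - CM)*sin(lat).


gamma = (-100 - -99) * sin(55) = -1 * 0.819152 = -0.819 degrees

-0.819 degrees


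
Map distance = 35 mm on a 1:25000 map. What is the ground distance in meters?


ground = 35 mm * 25000 / 1000 = 875.0 m

875.0 m


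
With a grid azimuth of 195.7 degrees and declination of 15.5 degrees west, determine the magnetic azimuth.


magnetic azimuth = grid azimuth - declination (east +ve)
mag_az = 195.7 - -15.5 = 211.2 degrees

211.2 degrees


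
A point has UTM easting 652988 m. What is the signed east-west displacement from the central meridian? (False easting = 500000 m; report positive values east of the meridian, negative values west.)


displacement = 652988 - 500000 = 152988 m

152988 m


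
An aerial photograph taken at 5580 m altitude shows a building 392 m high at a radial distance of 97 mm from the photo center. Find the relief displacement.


d = h * r / H = 392 * 97 / 5580 = 6.81 mm

6.81 mm


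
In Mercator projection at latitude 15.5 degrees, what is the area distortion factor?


area_distortion = 1/cos^2(15.5) = 1.077

1.077


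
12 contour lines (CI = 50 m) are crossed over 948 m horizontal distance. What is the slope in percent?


elevation change = 12 * 50 = 600 m
slope = 600 / 948 * 100 = 63.3%

63.3%


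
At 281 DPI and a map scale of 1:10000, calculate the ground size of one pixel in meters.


pixel_cm = 2.54 / 281 ≈ 0.009039 cm
ground = pixel_cm * 10000 / 100 = 2.54 * 10000 / (281 * 100) = 25400 / 28100 ≈ 0.9 m

0.9 m


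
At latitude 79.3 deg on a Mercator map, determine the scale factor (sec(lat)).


SF = 1 / cos(79.3) = 1 / 0.185667 = 5.386

5.386


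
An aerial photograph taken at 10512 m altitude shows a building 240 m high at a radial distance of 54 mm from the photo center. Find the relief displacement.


d = h * r / H = 240 * 54 / 10512 = 1.23 mm

1.23 mm


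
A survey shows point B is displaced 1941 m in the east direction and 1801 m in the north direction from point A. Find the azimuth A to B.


az = atan2(1941, 1801) = 47.1 deg
adjusted to 0-360: 47.1 degrees

47.1 degrees


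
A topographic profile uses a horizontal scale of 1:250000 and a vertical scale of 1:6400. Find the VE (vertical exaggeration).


VE = horizontal_scale / vertical_scale = 250000 / 6400 = 39.0625 ≈ 39.1

39.1x


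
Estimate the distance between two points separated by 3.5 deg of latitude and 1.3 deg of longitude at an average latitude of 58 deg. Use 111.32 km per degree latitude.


dlat_km = 3.5 * 111.32 = 389.62
dlon_km = 1.3 * 111.32 * cos(58) ≈ 76.688
dist = sqrt(389.62^2 + 76.688^2) ≈ 397.1 km

397.1 km


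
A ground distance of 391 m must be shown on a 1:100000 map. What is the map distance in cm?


map_cm = 391 * 100 / 100000 = 0.391 cm ≈ 0.39 cm

0.39 cm


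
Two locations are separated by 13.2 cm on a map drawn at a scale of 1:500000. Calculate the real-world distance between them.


ground = 13.2 cm * 500000 / 100 = 66000.0 m = 66.0 km

66.0 km


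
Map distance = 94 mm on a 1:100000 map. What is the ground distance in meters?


ground = 94 mm * 100000 / 1000 = 9400.0 m

9400.0 m


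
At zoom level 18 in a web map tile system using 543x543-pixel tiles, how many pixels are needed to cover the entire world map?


tiles per axis = 2^18 = 262144
total tiles = 262144^2 = 68719476736
pixels per axis = 262144 * 543 = 142344192
total pixels = 142344192^2 = 20261868996132864

20261868996132864 pixels


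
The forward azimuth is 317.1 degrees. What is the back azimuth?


back azimuth = (317.1 + 180) mod 360 = 137.1 degrees

137.1 degrees


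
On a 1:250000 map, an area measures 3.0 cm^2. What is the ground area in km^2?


ground_area = 3.0 * (250000/100)^2 = 18750000.0 m^2 = 18.75 km^2

18.75 km^2


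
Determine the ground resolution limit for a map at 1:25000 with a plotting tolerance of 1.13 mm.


ground = 1.13 mm * 25000 / 1000 = 28.25 m

28.25 m


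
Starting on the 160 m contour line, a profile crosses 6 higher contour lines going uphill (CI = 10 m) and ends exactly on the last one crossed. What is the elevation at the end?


elevation = 160 + 6 * 10 = 220 m

220 m


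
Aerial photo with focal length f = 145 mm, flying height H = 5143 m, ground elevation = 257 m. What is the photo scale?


scale = f / (H - h) = 145 mm / 4886 m = 145 / 4886000 = 1:33697

1:33697


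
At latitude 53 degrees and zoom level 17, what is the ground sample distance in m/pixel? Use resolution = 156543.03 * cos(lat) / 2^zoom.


res = 156543.03 * cos(53) / 2^17 = 156543.03 * 0.60181502 / 131072 = 0.72 m/pixel

0.72 m/pixel


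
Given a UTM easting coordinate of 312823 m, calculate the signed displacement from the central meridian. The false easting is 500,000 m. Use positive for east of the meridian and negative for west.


displacement = 312823 - 500000 = -187177 m

-187177 m


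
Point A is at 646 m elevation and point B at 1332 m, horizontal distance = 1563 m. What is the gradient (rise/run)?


gradient = (1332 - 646) / 1563 = 686 / 1563 = 0.4389

0.4389


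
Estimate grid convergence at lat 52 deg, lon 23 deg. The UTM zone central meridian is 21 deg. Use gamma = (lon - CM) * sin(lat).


gamma = (23 - 21) * sin(52) = 2 * 0.788011 = 1.576 degrees

1.576 degrees


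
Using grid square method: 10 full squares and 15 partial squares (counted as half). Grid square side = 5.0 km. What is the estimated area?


effective squares = 10 + 15 * 0.5 = 17.5
area = 17.5 * 25.0 = 437.5 km^2

437.5 km^2


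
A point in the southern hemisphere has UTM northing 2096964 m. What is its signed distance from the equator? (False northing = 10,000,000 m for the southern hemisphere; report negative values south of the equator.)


For southern: actual = 2096964 - 10000000 = -7903036 m

-7903036 m


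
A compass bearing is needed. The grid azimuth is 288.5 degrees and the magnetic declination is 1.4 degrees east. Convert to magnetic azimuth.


magnetic azimuth = grid azimuth - declination (east +ve)
mag_az = 288.5 - 1.4 = 287.1 degrees

287.1 degrees


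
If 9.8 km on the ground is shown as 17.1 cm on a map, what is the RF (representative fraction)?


ground = 9.8 km = 980000 cm; RF denominator = ground / map = 980000 / 17.1 ≈ 57310; RF = 1:57310

1:57310


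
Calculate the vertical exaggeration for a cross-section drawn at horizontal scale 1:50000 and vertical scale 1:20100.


VE = horizontal_scale / vertical_scale = 50000 / 20100 ≈ 2.5

2.5x


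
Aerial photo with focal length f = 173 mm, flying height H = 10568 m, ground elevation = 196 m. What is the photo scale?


scale = f / (H - h) = 173 mm / 10372 m = 173 / 10372000 = 1:59954

1:59954


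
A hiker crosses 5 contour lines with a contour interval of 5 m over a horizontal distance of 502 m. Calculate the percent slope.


elevation change = 5 * 5 = 25 m
slope = 25 / 502 * 100 = 5.0%

5.0%


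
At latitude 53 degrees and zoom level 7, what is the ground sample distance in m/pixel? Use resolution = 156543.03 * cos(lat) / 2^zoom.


res = 156543.03 * cos(53) / 2^7 = 156543.03 * 0.60181502 / 128 = 736.02 m/pixel

736.02 m/pixel


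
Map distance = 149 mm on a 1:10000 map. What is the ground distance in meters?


ground = 149 mm * 10000 / 1000 = 1490.0 m

1490.0 m


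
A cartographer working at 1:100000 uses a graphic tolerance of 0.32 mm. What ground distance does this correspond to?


ground = 0.32 mm * 100000 / 1000 = 32.0 m

32.0 m


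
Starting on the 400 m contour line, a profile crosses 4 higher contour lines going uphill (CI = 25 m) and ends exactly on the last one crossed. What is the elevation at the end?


elevation = 400 + 4 * 25 = 500 m

500 m
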